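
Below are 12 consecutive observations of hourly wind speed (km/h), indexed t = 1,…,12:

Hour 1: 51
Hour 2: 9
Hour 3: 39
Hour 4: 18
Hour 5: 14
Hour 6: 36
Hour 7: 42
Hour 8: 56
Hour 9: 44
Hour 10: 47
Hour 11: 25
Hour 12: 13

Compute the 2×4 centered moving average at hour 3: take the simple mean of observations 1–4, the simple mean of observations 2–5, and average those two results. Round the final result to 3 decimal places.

24.625

Sum over 1–4: 51 + 9 + 39 + 18 = 117
Sum over 2–5: 9 + 39 + 18 + 14 = 80
CMA at t=3 = (117 + 80) / (2·4) = 197 / 8 = 24.625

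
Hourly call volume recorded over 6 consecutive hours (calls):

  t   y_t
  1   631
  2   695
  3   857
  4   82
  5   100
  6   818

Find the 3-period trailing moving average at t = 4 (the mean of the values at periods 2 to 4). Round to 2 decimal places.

544.67

Sum of periods 2–4: 695 + 857 + 82 = 1634
Divide by 3: 1634 / 3 = 544.67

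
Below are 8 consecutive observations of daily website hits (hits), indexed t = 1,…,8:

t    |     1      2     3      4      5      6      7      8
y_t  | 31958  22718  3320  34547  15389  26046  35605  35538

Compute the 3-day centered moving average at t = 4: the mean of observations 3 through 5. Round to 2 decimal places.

Sum of periods 3–5: 3320 + 34547 + 15389 = 53256
Divide by 3: 53256 / 3 = 17752.00

17752.00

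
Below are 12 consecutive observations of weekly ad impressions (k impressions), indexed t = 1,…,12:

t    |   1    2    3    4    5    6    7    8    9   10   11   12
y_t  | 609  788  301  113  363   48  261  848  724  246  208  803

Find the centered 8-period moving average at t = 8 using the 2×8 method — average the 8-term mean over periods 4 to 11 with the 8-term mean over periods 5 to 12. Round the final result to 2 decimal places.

394.50

Sum over 4–11: 113 + 363 + 48 + 261 + 848 + 724 + 246 + 208 = 2811
Sum over 5–12: 363 + 48 + 261 + 848 + 724 + 246 + 208 + 803 = 3501
CMA at t=8 = (2811 + 3501) / (2·8) = 6312 / 16 = 394.50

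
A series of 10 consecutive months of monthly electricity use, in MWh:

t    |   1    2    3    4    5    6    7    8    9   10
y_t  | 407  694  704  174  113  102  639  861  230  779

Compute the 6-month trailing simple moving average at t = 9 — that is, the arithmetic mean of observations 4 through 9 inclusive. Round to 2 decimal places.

353.17

Sum of periods 4–9: 174 + 113 + 102 + 639 + 861 + 230 = 2119
Divide by 6: 2119 / 6 = 353.17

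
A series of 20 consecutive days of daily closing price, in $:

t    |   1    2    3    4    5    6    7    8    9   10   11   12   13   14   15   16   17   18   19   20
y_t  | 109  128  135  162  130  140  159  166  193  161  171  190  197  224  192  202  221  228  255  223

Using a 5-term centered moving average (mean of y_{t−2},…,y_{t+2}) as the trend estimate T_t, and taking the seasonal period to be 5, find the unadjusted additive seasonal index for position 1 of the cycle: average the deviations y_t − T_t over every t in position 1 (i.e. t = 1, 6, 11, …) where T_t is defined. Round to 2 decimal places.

Season position 1 occurs at t = 6, 11, 16 (where T_t is defined).
t=6: T_6 = 151.4000; y_6 − T_6 = 140 − 151.4000 = -11.4000
t=11: T_11 = 182.4000; y_11 − T_11 = 171 − 182.4000 = -11.4000
t=16: T_16 = 213.4000; y_16 − T_16 = 202 − 213.4000 = -11.4000
Mean deviation: (-11.4000 + -11.4000 + -11.4000) / 3 = -11.40

-11.40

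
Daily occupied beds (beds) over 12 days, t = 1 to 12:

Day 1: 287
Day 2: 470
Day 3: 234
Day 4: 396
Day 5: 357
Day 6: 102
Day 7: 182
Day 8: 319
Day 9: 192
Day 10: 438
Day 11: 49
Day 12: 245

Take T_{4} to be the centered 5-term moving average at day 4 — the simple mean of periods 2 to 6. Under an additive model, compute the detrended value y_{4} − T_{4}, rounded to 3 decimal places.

84.200

Trend T_4 = (470 + 234 + 396 + 357 + 102) / 5 = 1559/5 = 311.80000
Detrended value: 396 − 311.80000 = 84.200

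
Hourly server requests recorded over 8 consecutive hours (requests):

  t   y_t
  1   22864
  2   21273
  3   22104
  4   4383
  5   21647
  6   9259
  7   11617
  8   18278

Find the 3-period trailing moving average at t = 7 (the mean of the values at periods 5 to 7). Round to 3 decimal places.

Sum of periods 5–7: 21647 + 9259 + 11617 = 42523
Divide by 3: 42523 / 3 = 14174.333

14174.333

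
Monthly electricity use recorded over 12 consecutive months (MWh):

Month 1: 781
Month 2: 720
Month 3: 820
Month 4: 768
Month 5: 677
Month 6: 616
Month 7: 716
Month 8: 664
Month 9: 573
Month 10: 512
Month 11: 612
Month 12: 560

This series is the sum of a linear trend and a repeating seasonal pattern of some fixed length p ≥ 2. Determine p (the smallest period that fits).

First differences y_{t+1} − y_t: -61, 100, -52, -91, -61, 100, -52, -91, -61, 100, …
The difference pattern repeats every 4 terms and not for any smaller step, so p = 4.

4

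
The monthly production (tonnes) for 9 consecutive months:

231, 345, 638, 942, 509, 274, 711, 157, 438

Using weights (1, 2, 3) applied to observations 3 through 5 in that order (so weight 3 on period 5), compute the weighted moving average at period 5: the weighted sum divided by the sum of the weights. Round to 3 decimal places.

Weighted sum: 1·638 + 2·942 + 3·509 = 638 + 1884 + 1527 = 4049
Weight total: 1 + 2 + 3 = 6
WMA = 4049 / 6 = 674.833

674.833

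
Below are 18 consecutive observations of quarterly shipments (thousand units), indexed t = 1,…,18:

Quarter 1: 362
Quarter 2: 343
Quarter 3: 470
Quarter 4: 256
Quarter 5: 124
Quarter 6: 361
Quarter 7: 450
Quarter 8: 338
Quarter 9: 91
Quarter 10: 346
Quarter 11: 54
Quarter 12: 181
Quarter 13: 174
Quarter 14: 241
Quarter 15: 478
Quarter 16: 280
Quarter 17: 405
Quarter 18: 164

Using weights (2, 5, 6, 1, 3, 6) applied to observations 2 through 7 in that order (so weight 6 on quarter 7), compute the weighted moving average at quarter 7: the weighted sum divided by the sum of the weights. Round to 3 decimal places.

368.652

Weighted sum: 2·343 + 5·470 + 6·256 + 1·124 + 3·361 + 6·450 = 686 + 2350 + 1536 + 124 + 1083 + 2700 = 8479
Weight total: 2 + 5 + 6 + 1 + 3 + 6 = 23
WMA = 8479 / 23 = 368.652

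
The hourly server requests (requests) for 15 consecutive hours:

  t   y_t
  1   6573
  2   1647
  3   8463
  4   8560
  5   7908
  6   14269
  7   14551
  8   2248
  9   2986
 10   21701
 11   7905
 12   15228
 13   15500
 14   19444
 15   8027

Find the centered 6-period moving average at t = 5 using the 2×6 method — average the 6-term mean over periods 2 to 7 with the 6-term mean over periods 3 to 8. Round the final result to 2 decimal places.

Sum over 2–7: 1647 + 8463 + 8560 + 7908 + 14269 + 14551 = 55398
Sum over 3–8: 8463 + 8560 + 7908 + 14269 + 14551 + 2248 = 55999
CMA at t=5 = (55398 + 55999) / (2·6) = 111397 / 12 = 9283.08

9283.08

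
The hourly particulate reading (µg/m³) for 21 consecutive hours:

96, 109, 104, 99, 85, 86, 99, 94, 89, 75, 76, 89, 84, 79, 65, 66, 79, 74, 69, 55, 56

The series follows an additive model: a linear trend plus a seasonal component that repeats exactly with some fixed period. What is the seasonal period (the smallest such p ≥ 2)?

First differences y_{t+1} − y_t: 13, -5, -5, -14, 1, 13, -5, -5, -14, 1, 13, -5, …
The difference pattern repeats every 5 terms and not for any smaller step, so p = 5.

5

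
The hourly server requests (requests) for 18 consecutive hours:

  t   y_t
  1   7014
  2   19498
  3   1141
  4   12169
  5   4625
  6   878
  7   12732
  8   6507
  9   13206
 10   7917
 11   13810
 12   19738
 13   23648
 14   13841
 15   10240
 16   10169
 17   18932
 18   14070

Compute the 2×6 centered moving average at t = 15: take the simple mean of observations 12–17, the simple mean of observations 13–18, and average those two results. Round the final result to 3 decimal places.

15622.333

Sum over 12–17: 19738 + 23648 + 13841 + 10240 + 10169 + 18932 = 96568
Sum over 13–18: 23648 + 13841 + 10240 + 10169 + 18932 + 14070 = 90900
CMA at t=15 = (96568 + 90900) / (2·6) = 187468 / 12 = 15622.333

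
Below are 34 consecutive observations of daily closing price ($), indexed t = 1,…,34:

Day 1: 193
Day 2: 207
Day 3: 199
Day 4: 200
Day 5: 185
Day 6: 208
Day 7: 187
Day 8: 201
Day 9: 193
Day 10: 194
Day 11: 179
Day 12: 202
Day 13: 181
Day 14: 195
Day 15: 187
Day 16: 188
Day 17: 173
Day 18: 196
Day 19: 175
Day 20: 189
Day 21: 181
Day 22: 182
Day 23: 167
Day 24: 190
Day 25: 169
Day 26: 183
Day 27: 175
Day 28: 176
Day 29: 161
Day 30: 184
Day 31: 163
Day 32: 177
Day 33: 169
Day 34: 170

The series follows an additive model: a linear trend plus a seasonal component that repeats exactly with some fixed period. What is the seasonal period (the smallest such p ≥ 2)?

6

First differences y_{t+1} − y_t: 14, -8, 1, -15, 23, -21, 14, -8, 1, -15, 23, -21, 14, -8, …
The difference pattern repeats every 6 terms and not for any smaller step, so p = 6.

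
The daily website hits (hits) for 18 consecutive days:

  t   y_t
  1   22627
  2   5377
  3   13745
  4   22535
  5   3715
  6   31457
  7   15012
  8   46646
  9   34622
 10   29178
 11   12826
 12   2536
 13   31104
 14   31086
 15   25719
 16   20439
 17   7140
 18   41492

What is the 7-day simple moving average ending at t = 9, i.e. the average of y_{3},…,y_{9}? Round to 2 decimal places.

23961.71

Sum of periods 3–9: 13745 + 22535 + 3715 + 31457 + 15012 + 46646 + 34622 = 167732
Divide by 7: 167732 / 7 = 23961.71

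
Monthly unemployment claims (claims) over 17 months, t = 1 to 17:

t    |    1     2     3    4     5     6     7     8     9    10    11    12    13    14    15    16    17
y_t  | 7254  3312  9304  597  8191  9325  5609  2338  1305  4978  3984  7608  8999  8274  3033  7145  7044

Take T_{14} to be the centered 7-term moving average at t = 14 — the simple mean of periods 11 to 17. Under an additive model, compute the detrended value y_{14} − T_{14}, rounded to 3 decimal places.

Trend T_14 = (3984 + 7608 + 8999 + 8274 + 3033 + 7145 + 7044) / 7 = 46087/7 = 6583.85714
Detrended value: 8274 − 6583.85714 = 1690.143

1690.143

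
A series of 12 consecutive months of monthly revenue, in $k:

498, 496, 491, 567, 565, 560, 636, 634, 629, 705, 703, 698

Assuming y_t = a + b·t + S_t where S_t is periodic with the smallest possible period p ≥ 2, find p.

3

First differences y_{t+1} − y_t: -2, -5, 76, -2, -5, 76, -2, -5, …
The difference pattern repeats every 3 terms and not for any smaller step, so p = 3.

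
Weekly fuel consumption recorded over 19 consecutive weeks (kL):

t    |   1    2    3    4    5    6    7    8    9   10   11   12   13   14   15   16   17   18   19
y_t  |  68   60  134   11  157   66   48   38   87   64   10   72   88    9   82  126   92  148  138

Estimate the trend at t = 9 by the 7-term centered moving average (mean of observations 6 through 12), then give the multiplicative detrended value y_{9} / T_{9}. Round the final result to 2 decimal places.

Trend T_9 = (66 + 48 + 38 + 87 + 64 + 10 + 72) / 7 = 385/7 = 55.0000
Ratio to trend: 87 / 55.0000 = 1.58

1.58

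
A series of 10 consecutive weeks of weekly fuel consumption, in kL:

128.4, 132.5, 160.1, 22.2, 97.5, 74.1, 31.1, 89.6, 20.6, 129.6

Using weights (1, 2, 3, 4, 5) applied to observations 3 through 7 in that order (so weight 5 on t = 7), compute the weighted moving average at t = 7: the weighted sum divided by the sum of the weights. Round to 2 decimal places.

Weighted sum: 1·160.1 + 2·22.2 + 3·97.5 + 4·74.1 + 5·31.1 = 160.1 + 44.4 + 292.5 + 296.4 + 155.5 = 948.9
Weight total: 1 + 2 + 3 + 4 + 5 = 15
WMA = 948.9 / 15 = 63.26

63.26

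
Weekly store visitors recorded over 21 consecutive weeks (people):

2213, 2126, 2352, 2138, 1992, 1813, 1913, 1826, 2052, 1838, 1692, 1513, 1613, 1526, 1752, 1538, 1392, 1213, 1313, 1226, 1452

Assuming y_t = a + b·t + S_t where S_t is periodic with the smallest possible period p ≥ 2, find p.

6

First differences y_{t+1} − y_t: -87, 226, -214, -146, -179, 100, -87, 226, -214, -146, -179, 100, -87, 226, …
The difference pattern repeats every 6 terms and not for any smaller step, so p = 6.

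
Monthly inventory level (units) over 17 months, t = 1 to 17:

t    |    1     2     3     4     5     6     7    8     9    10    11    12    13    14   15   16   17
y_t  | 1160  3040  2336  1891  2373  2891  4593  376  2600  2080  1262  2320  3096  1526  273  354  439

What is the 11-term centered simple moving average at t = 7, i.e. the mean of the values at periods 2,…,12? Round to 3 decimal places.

2342.000

Sum of periods 2–12: 3040 + 2336 + 1891 + 2373 + 2891 + 4593 + 376 + 2600 + 2080 + 1262 + 2320 = 25762
Divide by 11: 25762 / 11 = 2342.000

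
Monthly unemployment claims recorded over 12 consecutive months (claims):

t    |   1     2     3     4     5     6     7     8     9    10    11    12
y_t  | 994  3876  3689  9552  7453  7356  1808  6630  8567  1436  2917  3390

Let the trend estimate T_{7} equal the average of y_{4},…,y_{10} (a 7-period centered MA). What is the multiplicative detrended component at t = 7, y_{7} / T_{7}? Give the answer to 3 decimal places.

Trend T_7 = (9552 + 7453 + 7356 + 1808 + 6630 + 8567 + 1436) / 7 = 42802/7 = 6114.57143
Ratio to trend: 1808 / 6114.57143 = 0.296

0.296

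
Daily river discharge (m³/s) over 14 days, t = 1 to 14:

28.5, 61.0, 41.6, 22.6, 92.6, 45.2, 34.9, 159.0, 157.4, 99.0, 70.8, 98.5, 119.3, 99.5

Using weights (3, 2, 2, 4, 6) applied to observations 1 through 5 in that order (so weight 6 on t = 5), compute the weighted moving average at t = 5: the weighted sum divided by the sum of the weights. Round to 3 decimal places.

Weighted sum: 3·28.5 + 2·61.0 + 2·41.6 + 4·22.6 + 6·92.6 = 85.5 + 122.0 + 83.2 + 90.4 + 555.6 = 936.7
Weight total: 3 + 2 + 2 + 4 + 6 = 17
WMA = 936.7 / 17 = 55.100

55.100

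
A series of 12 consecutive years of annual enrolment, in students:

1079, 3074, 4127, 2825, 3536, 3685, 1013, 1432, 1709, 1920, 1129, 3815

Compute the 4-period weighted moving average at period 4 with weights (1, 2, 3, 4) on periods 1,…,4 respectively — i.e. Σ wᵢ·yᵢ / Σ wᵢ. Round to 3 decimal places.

Weighted sum: 1·1079 + 2·3074 + 3·4127 + 4·2825 = 1079 + 6148 + 12381 + 11300 = 30908
Weight total: 1 + 2 + 3 + 4 = 10
WMA = 30908 / 10 = 3090.800

3090.800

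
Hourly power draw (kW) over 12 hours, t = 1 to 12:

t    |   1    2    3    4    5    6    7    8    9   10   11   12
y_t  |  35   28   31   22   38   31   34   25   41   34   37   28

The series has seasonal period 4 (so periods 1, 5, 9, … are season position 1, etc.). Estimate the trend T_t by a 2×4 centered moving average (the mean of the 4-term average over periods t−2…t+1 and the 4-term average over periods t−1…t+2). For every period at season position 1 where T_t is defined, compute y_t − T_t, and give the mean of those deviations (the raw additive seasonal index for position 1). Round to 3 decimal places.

Season position 1 occurs at t = 5, 9 (where T_t is defined).
t=5: T_5 = 30.87500; y_5 − T_5 = 38 − 30.87500 = 7.12500
t=9: T_9 = 33.87500; y_9 − T_9 = 41 − 33.87500 = 7.12500
Mean deviation: (7.12500 + 7.12500) / 2 = 7.125

7.125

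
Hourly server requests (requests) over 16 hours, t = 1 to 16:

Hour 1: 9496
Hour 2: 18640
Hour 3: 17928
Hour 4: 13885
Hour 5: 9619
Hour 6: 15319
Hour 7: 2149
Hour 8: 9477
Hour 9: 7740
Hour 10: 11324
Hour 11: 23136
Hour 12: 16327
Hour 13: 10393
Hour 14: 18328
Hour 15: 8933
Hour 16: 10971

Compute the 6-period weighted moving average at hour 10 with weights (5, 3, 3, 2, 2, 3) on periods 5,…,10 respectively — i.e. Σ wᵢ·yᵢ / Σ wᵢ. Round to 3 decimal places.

9383.611

Weighted sum: 5·9619 + 3·15319 + 3·2149 + 2·9477 + 2·7740 + 3·11324 = 48095 + 45957 + 6447 + 18954 + 15480 + 33972 = 168905
Weight total: 5 + 3 + 3 + 2 + 2 + 3 = 18
WMA = 168905 / 18 = 9383.611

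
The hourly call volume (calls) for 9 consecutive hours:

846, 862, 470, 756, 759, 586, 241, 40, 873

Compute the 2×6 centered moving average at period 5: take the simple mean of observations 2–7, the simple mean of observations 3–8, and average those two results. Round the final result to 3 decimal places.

Sum over 2–7: 862 + 470 + 756 + 759 + 586 + 241 = 3674
Sum over 3–8: 470 + 756 + 759 + 586 + 241 + 40 = 2852
CMA at t=5 = (3674 + 2852) / (2·6) = 6526 / 12 = 543.833

543.833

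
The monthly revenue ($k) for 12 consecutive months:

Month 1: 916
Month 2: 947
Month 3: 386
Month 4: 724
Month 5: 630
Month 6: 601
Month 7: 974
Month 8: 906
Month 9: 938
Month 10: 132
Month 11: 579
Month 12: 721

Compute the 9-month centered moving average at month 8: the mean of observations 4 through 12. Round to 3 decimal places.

689.444

Sum of periods 4–12: 724 + 630 + 601 + 974 + 906 + 938 + 132 + 579 + 721 = 6205
Divide by 9: 6205 / 9 = 689.444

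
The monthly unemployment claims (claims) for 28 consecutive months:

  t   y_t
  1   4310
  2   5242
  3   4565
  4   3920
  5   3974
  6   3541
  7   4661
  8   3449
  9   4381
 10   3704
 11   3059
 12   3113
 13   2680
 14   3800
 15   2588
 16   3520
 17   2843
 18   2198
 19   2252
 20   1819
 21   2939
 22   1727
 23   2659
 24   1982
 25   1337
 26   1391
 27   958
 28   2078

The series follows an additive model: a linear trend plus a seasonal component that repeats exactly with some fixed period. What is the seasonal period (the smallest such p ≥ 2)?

7

First differences y_{t+1} − y_t: 932, -677, -645, 54, -433, 1120, -1212, 932, -677, -645, 54, -433, 1120, -1212, 932, -677, …
The difference pattern repeats every 7 terms and not for any smaller step, so p = 7.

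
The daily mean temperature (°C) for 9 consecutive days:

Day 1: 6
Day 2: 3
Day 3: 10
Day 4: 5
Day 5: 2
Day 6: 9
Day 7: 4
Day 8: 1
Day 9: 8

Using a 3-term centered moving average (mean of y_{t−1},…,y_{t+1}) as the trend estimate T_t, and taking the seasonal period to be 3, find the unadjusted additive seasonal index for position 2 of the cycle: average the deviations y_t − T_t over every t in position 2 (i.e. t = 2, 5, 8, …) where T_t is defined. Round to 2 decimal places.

-3.33

Season position 2 occurs at t = 2, 5, 8 (where T_t is defined).
t=2: T_2 = 6.3333; y_2 − T_2 = 3 − 6.3333 = -3.3333
t=5: T_5 = 5.3333; y_5 − T_5 = 2 − 5.3333 = -3.3333
t=8: T_8 = 4.3333; y_8 − T_8 = 1 − 4.3333 = -3.3333
Mean deviation: (-3.3333 + -3.3333 + -3.3333) / 3 = -3.33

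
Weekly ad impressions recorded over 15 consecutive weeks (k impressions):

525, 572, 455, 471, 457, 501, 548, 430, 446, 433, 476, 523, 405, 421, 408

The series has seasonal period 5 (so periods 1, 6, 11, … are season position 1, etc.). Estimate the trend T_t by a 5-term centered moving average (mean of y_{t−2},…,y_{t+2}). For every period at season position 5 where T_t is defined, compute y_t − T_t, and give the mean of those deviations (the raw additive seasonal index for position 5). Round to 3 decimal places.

Season position 5 occurs at t = 5, 10 (where T_t is defined).
t=5: T_5 = 486.40000; y_5 − T_5 = 457 − 486.40000 = -29.40000
t=10: T_10 = 461.60000; y_10 − T_10 = 433 − 461.60000 = -28.60000
Mean deviation: (-29.40000 + -28.60000) / 2 = -29.000

-29.000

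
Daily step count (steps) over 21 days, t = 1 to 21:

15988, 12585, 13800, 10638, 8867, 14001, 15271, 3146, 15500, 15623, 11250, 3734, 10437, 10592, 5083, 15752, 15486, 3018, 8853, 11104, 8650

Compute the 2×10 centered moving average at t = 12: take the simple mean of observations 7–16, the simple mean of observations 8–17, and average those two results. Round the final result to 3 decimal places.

10649.550

Sum over 7–16: 15271 + 3146 + 15500 + 15623 + 11250 + 3734 + 10437 + 10592 + 5083 + 15752 = 106388
Sum over 8–17: 3146 + 15500 + 15623 + 11250 + 3734 + 10437 + 10592 + 5083 + 15752 + 15486 = 106603
CMA at t=12 = (106388 + 106603) / (2·10) = 212991 / 20 = 10649.550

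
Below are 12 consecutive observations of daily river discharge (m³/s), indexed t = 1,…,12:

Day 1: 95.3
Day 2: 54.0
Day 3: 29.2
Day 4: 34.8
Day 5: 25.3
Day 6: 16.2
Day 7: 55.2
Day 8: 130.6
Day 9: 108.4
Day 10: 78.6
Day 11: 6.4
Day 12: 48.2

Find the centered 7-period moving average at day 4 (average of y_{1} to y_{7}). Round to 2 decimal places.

Sum of periods 1–7: 95.3 + 54.0 + 29.2 + 34.8 + 25.3 + 16.2 + 55.2 = 310.0
Divide by 7: 310.0 / 7 = 44.29

44.29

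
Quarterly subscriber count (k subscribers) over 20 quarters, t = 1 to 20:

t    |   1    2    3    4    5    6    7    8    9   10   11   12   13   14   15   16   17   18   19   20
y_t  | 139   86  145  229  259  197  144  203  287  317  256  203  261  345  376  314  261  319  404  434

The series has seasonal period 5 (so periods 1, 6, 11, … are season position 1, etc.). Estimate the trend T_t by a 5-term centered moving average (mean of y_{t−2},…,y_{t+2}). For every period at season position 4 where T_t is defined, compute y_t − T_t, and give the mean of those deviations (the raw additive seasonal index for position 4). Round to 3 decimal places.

45.533

Season position 4 occurs at t = 4, 9, 14 (where T_t is defined).
t=4: T_4 = 183.20000; y_4 − T_4 = 229 − 183.20000 = 45.80000
t=9: T_9 = 241.40000; y_9 − T_9 = 287 − 241.40000 = 45.60000
t=14: T_14 = 299.80000; y_14 − T_14 = 345 − 299.80000 = 45.20000
Mean deviation: (45.80000 + 45.60000 + 45.20000) / 3 = 45.533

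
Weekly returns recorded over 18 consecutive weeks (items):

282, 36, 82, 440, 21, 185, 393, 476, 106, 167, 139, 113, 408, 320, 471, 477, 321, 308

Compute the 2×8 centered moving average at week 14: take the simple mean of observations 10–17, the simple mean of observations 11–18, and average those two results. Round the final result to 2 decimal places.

310.81

Sum over 10–17: 167 + 139 + 113 + 408 + 320 + 471 + 477 + 321 = 2416
Sum over 11–18: 139 + 113 + 408 + 320 + 471 + 477 + 321 + 308 = 2557
CMA at t=14 = (2416 + 2557) / (2·8) = 4973 / 16 = 310.81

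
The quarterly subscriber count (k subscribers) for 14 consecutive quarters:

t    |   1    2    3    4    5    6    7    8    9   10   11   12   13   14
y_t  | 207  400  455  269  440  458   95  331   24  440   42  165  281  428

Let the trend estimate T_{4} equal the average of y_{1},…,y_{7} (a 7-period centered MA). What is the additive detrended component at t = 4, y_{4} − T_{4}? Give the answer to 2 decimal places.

-63.00

Trend T_4 = (207 + 400 + 455 + 269 + 440 + 458 + 95) / 7 = 2324/7 = 332.0000
Detrended value: 269 − 332.0000 = -63.00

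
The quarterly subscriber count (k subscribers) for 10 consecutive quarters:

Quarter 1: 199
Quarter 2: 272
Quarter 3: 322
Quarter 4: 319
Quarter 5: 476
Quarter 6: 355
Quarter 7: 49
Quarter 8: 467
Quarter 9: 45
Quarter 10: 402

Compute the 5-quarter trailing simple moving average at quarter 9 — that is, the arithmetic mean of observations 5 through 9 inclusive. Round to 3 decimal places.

278.400

Sum of periods 5–9: 476 + 355 + 49 + 467 + 45 = 1392
Divide by 5: 1392 / 5 = 278.400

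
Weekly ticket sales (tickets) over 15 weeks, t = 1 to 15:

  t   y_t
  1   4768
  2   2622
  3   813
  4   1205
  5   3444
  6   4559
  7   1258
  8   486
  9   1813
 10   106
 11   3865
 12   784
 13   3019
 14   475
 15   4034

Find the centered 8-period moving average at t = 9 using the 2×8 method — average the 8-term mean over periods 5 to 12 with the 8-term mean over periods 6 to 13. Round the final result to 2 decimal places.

2012.81

Sum over 5–12: 3444 + 4559 + 1258 + 486 + 1813 + 106 + 3865 + 784 = 16315
Sum over 6–13: 4559 + 1258 + 486 + 1813 + 106 + 3865 + 784 + 3019 = 15890
CMA at t=9 = (16315 + 15890) / (2·8) = 32205 / 16 = 2012.81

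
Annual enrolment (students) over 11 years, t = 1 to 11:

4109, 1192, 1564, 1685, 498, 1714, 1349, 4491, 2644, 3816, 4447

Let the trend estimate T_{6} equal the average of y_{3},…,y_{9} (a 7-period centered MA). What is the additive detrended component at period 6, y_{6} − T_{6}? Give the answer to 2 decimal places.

-278.14

Trend T_6 = (1564 + 1685 + 498 + 1714 + 1349 + 4491 + 2644) / 7 = 13945/7 = 1992.1429
Detrended value: 1714 − 1992.1429 = -278.14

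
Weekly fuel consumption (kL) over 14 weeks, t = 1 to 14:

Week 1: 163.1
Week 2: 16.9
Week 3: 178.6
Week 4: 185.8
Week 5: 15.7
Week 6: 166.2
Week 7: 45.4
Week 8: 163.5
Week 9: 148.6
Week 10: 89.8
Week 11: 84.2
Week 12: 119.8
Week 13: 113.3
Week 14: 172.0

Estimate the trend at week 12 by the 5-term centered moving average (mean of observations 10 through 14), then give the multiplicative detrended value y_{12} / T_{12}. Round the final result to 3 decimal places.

1.034

Trend T_12 = (89.8 + 84.2 + 119.8 + 113.3 + 172.0) / 5 = 579.1/5 = 115.82000
Ratio to trend: 119.8 / 115.82000 = 1.034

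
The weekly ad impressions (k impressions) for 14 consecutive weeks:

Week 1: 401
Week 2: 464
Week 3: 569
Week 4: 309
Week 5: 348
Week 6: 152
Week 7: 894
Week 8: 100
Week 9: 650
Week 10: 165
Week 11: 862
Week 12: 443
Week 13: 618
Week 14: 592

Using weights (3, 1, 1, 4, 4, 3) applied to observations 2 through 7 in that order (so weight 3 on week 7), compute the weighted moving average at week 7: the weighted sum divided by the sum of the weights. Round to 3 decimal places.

Weighted sum: 3·464 + 1·569 + 1·309 + 4·348 + 4·152 + 3·894 = 1392 + 569 + 309 + 1392 + 608 + 2682 = 6952
Weight total: 3 + 1 + 1 + 4 + 4 + 3 = 16
WMA = 6952 / 16 = 434.500

434.500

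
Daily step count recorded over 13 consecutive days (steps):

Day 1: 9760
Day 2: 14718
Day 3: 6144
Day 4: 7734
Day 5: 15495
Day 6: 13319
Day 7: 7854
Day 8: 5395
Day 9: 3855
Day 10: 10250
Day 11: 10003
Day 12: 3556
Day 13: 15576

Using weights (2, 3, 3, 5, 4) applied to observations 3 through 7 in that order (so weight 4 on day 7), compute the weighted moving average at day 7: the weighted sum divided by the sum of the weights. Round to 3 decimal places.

Weighted sum: 2·6144 + 3·7734 + 3·15495 + 5·13319 + 4·7854 = 12288 + 23202 + 46485 + 66595 + 31416 = 179986
Weight total: 2 + 3 + 3 + 5 + 4 = 17
WMA = 179986 / 17 = 10587.412

10587.412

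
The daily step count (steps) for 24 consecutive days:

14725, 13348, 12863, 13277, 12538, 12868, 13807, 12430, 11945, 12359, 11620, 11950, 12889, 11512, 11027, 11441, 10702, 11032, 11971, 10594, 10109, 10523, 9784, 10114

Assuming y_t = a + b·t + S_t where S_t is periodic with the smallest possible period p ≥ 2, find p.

First differences y_{t+1} − y_t: -1377, -485, 414, -739, 330, 939, -1377, -485, 414, -739, 330, 939, -1377, -485, …
The difference pattern repeats every 6 terms and not for any smaller step, so p = 6.

6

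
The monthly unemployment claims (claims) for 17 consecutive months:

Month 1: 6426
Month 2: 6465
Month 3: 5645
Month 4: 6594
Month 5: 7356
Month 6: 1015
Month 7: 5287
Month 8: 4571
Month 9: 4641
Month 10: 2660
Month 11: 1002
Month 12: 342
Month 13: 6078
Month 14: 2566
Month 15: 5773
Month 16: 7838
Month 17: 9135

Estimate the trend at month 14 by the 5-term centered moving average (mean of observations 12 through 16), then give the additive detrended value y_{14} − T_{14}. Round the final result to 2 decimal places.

Trend T_14 = (342 + 6078 + 2566 + 5773 + 7838) / 5 = 22597/5 = 4519.4000
Detrended value: 2566 − 4519.4000 = -1953.40

-1953.40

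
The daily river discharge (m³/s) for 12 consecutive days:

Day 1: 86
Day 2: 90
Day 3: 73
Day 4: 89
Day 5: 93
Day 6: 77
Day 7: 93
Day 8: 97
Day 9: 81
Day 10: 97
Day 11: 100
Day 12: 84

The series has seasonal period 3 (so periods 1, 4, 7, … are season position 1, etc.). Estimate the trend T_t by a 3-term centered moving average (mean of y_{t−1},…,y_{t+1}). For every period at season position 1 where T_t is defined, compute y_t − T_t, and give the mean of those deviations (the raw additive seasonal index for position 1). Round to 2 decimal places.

Season position 1 occurs at t = 4, 7, 10 (where T_t is defined).
t=4: T_4 = 85.0000; y_4 − T_4 = 89 − 85.0000 = 4.0000
t=7: T_7 = 89.0000; y_7 − T_7 = 93 − 89.0000 = 4.0000
t=10: T_10 = 92.6667; y_10 − T_10 = 97 − 92.6667 = 4.3333
Mean deviation: (4.0000 + 4.0000 + 4.3333) / 3 = 4.11

4.11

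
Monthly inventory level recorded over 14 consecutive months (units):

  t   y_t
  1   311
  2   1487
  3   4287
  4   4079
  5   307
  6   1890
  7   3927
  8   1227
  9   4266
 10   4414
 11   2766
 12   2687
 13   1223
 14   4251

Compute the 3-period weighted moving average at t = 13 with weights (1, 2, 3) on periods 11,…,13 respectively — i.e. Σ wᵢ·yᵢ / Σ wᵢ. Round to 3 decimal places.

1968.167

Weighted sum: 1·2766 + 2·2687 + 3·1223 = 2766 + 5374 + 3669 = 11809
Weight total: 1 + 2 + 3 = 6
WMA = 11809 / 6 = 1968.167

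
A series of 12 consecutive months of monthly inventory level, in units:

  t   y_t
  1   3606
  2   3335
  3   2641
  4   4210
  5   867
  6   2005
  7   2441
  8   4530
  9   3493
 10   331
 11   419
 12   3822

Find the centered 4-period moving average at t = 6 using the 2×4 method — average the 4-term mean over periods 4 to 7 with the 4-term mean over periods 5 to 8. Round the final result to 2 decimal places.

Sum over 4–7: 4210 + 867 + 2005 + 2441 = 9523
Sum over 5–8: 867 + 2005 + 2441 + 4530 = 9843
CMA at t=6 = (9523 + 9843) / (2·4) = 19366 / 8 = 2420.75

2420.75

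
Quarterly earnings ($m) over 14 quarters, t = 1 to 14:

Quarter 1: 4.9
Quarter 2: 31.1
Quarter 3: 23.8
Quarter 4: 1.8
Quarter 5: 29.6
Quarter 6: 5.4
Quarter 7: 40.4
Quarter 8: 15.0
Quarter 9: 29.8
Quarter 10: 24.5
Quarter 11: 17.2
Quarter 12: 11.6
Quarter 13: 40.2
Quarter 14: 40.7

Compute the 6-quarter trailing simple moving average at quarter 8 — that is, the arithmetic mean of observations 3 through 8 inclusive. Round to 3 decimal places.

19.333

Sum of periods 3–8: 23.8 + 1.8 + 29.6 + 5.4 + 40.4 + 15.0 = 116.0
Divide by 6: 116.0 / 6 = 19.333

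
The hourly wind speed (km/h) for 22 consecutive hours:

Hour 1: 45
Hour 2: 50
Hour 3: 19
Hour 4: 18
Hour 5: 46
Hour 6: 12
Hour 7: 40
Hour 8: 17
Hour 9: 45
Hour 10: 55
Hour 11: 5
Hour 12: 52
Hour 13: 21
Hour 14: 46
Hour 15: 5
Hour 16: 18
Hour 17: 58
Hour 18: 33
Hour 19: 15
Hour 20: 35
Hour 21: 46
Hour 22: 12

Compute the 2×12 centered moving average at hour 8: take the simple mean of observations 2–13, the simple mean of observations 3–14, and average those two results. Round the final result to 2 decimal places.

31.50

Sum over 2–13: 50 + 19 + 18 + 46 + 12 + 40 + 17 + 45 + 55 + 5 + 52 + 21 = 380
Sum over 3–14: 19 + 18 + 46 + 12 + 40 + 17 + 45 + 55 + 5 + 52 + 21 + 46 = 376
CMA at t=8 = (380 + 376) / (2·12) = 756 / 24 = 31.50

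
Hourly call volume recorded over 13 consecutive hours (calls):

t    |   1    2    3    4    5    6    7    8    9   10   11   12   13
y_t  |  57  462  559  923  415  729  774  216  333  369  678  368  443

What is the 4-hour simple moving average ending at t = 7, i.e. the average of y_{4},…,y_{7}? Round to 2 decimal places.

710.25

Sum of periods 4–7: 923 + 415 + 729 + 774 = 2841
Divide by 4: 2841 / 4 = 710.25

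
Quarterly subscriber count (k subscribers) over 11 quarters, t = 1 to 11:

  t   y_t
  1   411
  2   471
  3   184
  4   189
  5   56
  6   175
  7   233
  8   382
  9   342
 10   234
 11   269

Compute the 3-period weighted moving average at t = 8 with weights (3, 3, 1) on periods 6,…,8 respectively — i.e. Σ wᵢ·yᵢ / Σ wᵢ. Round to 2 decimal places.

Weighted sum: 3·175 + 3·233 + 1·382 = 525 + 699 + 382 = 1606
Weight total: 3 + 3 + 1 = 7
WMA = 1606 / 7 = 229.43

229.43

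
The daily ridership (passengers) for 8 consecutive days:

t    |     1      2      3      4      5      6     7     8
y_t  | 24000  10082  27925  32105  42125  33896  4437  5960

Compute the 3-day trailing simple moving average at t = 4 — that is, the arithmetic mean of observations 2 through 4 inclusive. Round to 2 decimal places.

23370.67

Sum of periods 2–4: 10082 + 27925 + 32105 = 70112
Divide by 3: 70112 / 3 = 23370.67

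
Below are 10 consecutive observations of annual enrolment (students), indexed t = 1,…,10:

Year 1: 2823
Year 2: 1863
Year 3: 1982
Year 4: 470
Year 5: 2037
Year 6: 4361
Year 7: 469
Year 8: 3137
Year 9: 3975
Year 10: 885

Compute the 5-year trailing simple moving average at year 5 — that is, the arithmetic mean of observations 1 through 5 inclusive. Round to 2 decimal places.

Sum of periods 1–5: 2823 + 1863 + 1982 + 470 + 2037 = 9175
Divide by 5: 9175 / 5 = 1835.00

1835.00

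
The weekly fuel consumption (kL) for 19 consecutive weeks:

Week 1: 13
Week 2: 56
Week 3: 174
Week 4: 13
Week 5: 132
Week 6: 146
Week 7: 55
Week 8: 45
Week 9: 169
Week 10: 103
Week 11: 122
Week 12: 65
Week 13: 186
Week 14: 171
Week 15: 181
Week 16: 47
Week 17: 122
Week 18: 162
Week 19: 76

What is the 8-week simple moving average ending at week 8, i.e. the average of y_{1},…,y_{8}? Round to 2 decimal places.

Sum of periods 1–8: 13 + 56 + 174 + 13 + 132 + 146 + 55 + 45 = 634
Divide by 8: 634 / 8 = 79.25

79.25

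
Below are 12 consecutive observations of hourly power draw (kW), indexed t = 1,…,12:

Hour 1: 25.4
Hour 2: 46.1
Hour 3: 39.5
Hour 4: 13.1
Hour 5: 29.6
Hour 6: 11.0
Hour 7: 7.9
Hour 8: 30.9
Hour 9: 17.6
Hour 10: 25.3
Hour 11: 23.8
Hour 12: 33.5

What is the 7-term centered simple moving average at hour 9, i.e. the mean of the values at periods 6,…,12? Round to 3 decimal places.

Sum of periods 6–12: 11.0 + 7.9 + 30.9 + 17.6 + 25.3 + 23.8 + 33.5 = 150.0
Divide by 7: 150.0 / 7 = 21.429

21.429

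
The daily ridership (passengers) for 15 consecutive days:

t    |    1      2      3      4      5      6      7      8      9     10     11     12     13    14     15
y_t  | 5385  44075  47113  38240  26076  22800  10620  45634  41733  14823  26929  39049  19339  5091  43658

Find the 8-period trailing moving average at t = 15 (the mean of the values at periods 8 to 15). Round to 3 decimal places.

Sum of periods 8–15: 45634 + 41733 + 14823 + 26929 + 39049 + 19339 + 5091 + 43658 = 236256
Divide by 8: 236256 / 8 = 29532.000

29532.000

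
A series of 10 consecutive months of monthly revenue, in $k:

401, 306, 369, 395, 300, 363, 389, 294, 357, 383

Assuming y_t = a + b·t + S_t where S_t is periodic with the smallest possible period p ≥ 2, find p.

First differences y_{t+1} − y_t: -95, 63, 26, -95, 63, 26, -95, 63, …
The difference pattern repeats every 3 terms and not for any smaller step, so p = 3.

3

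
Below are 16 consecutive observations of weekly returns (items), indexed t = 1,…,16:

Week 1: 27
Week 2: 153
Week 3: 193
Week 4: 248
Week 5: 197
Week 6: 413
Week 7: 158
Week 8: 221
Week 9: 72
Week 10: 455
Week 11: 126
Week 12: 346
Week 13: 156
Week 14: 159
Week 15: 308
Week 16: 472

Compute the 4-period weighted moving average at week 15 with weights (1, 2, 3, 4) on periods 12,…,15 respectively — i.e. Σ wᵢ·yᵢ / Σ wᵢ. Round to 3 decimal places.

236.700

Weighted sum: 1·346 + 2·156 + 3·159 + 4·308 = 346 + 312 + 477 + 1232 = 2367
Weight total: 1 + 2 + 3 + 4 = 10
WMA = 2367 / 10 = 236.700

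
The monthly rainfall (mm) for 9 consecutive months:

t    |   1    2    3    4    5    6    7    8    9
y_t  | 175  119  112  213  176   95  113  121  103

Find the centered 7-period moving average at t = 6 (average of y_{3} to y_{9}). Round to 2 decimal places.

133.29

Sum of periods 3–9: 112 + 213 + 176 + 95 + 113 + 121 + 103 = 933
Divide by 7: 933 / 7 = 133.29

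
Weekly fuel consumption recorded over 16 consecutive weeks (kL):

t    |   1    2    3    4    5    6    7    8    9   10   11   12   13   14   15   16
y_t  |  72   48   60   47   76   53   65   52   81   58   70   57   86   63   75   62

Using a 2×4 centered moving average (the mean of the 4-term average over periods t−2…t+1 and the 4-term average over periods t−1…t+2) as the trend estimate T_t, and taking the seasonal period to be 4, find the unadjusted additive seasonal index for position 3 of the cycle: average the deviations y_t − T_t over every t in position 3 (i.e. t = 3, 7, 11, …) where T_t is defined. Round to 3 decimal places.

2.833

Season position 3 occurs at t = 3, 7, 11 (where T_t is defined).
t=3: T_3 = 57.25000; y_3 − T_3 = 60 − 57.25000 = 2.75000
t=7: T_7 = 62.12500; y_7 − T_7 = 65 − 62.12500 = 2.87500
t=11: T_11 = 67.12500; y_11 − T_11 = 70 − 67.12500 = 2.87500
Mean deviation: (2.75000 + 2.87500 + 2.87500) / 3 = 2.833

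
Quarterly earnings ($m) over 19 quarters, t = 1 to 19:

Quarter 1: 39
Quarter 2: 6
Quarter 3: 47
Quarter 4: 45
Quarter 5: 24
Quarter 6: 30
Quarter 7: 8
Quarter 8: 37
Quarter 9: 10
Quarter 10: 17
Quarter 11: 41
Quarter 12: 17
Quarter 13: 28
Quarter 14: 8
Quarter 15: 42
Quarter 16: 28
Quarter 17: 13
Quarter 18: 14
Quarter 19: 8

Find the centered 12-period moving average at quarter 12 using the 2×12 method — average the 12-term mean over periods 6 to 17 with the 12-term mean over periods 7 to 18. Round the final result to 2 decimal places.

22.58

Sum over 6–17: 30 + 8 + 37 + 10 + 17 + 41 + 17 + 28 + 8 + 42 + 28 + 13 = 279
Sum over 7–18: 8 + 37 + 10 + 17 + 41 + 17 + 28 + 8 + 42 + 28 + 13 + 14 = 263
CMA at t=12 = (279 + 263) / (2·12) = 542 / 24 = 22.58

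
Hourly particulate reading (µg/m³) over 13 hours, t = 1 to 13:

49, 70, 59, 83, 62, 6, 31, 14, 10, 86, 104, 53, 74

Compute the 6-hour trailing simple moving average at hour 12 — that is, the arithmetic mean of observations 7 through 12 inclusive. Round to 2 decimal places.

Sum of periods 7–12: 31 + 14 + 10 + 86 + 104 + 53 = 298
Divide by 6: 298 / 6 = 49.67

49.67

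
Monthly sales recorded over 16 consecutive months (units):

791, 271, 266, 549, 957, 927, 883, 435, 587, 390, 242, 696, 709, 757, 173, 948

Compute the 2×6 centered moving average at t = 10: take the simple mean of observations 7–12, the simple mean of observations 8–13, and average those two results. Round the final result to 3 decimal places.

Sum over 7–12: 883 + 435 + 587 + 390 + 242 + 696 = 3233
Sum over 8–13: 435 + 587 + 390 + 242 + 696 + 709 = 3059
CMA at t=10 = (3233 + 3059) / (2·6) = 6292 / 12 = 524.333

524.333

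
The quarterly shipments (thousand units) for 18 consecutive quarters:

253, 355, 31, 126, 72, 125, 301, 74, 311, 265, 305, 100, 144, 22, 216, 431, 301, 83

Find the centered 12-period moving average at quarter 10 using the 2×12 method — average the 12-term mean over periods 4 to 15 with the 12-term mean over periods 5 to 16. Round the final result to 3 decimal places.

Sum over 4–15: 126 + 72 + 125 + 301 + 74 + 311 + 265 + 305 + 100 + 144 + 22 + 216 = 2061
Sum over 5–16: 72 + 125 + 301 + 74 + 311 + 265 + 305 + 100 + 144 + 22 + 216 + 431 = 2366
CMA at t=10 = (2061 + 2366) / (2·12) = 4427 / 24 = 184.458

184.458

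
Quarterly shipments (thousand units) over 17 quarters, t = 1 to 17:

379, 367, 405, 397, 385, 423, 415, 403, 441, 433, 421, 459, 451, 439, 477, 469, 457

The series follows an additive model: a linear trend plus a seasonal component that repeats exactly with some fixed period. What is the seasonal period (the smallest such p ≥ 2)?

3

First differences y_{t+1} − y_t: -12, 38, -8, -12, 38, -8, -12, 38, …
The difference pattern repeats every 3 terms and not for any smaller step, so p = 3.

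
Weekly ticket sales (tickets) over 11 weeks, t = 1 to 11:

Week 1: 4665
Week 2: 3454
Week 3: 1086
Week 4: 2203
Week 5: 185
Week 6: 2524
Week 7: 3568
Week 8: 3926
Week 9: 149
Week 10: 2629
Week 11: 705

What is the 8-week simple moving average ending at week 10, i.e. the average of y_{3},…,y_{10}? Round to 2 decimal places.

Sum of periods 3–10: 1086 + 2203 + 185 + 2524 + 3568 + 3926 + 149 + 2629 = 16270
Divide by 8: 16270 / 8 = 2033.75

2033.75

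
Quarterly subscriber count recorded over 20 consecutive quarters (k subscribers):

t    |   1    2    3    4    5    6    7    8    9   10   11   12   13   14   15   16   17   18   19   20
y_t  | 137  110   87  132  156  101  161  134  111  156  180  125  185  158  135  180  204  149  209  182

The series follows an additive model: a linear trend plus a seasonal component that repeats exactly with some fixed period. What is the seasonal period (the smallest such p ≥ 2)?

First differences y_{t+1} − y_t: -27, -23, 45, 24, -55, 60, -27, -23, 45, 24, -55, 60, -27, -23, …
The difference pattern repeats every 6 terms and not for any smaller step, so p = 6.

6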